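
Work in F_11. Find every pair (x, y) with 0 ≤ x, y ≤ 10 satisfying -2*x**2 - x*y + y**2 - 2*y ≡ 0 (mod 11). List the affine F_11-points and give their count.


Affine F_11-points: {(0, 0), (0, 2), (2, 1), (2, 3), (3, 1), (3, 4), (6, 4), (7, 10), (10, 2), (10, 10)}; count = 10.

For each of the 121 pairs (x, y) ∈ F_11², evaluate f(x, y) mod 11. Record the zeros.
  x = 0: [0↦0, 1↦10, 2↦0, 3↦3, 4↦8, 5↦4, 6↦2, 7↦2, 8↦4, 9↦8, 10↦3]  zeros at y ∈ {0, 2}
  x = 1: [0↦9, 1↦7, 2↦7, 3↦9, 4↦2, 5↦8, 6↦5, 7↦4, 8↦5, 9↦8, 10↦2]  zeros at y ∈ ∅
  x = 2: [0↦3, 1↦0, 2↦10, 3↦0, 4↦3, 5↦8, 6↦4, 7↦2, 8↦2, 9↦4, 10↦8]  zeros at y ∈ {1, 3}
  x = 3: [0↦4, 1↦0, 2↦9, 3↦9, 4↦0, 5↦4, 6↦10, 7↦7, 8↦6, 9↦7, 10↦10]  zeros at y ∈ {1, 4}
  x = 4: [0↦1, 1↦7, 2↦4, 3↦3, 4↦4, 5↦7, 6↦1, 7↦8, 8↦6, 9↦6, 10↦8]  zeros at y ∈ ∅
  x = 5: [0↦5, 1↦10, 2↦6, 3↦4, 4↦4, 5↦6, 6↦10, 7↦5, 8↦2, 9↦1, 10↦2]  zeros at y ∈ ∅
  x = 6: [0↦5, 1↦9, 2↦4, 3↦1, 4↦0, 5↦1, 6↦4, 7↦9, 8↦5, 9↦3, 10↦3]  zeros at y ∈ {4}
  x = 7: [0↦1, 1↦4, 2↦9, 3↦5, 4↦3, 5↦3, 6↦5, 7↦9, 8↦4, 9↦1, 10↦0]  zeros at y ∈ {10}
  x = 8: [0↦4, 1↦6, 2↦10, 3↦5, 4↦2, 5↦1, 6↦2, 7↦5, 8↦10, 9↦6, 10↦4]  zeros at y ∈ ∅
  x = 9: [0↦3, 1↦4, 2↦7, 3↦1, 4↦8, 5↦6, 6↦6, 7↦8, 8↦1, 9↦7, 10↦4]  zeros at y ∈ ∅
  x = 10: [0↦9, 1↦9, 2↦0, 3↦4, 4↦10, 5↦7, 6↦6, 7↦7, 8↦10, 9↦4, 10↦0]  zeros at y ∈ {2, 10}
Collecting zeros: affine points = {(0, 0), (0, 2), (2, 1), (2, 3), (3, 1), (3, 4), (6, 4), (7, 10), (10, 2), (10, 10)}.
Total count |C(F_11)_aff| = 10.


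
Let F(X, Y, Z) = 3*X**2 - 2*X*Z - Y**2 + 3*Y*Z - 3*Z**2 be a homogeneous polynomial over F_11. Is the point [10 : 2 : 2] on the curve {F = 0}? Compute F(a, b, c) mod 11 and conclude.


F(10,2,2) ≡ 3 (mod 11); P is NOT on the curve.

Evaluate F(10, 2, 2) term-by-term (mod 11).
  3*X**2 ↦ 3·100·1·1 = 300
  -2*X*Z ↦ -2·10·1·2 = -40
  -Y**2 ↦ -1·1·4·1 = -4
  3*Y*Z ↦ 3·1·2·2 = 12
  -3*Z**2 ↦ -3·1·1·4 = -12
Sum: F(10, 2, 2) = (300) + (-40) + (-4) + (12) + (-12) = 256.
Reducing mod 11: 256 ≡ 3 (mod 11).
Since F(a, b, c) ≡ 3 ≠ 0 (mod 11), P does NOT lie on the curve.


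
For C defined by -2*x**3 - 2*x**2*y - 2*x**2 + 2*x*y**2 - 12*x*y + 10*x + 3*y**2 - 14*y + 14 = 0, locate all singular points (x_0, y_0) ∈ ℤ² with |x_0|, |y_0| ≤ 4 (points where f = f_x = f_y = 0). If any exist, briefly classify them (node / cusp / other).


Singular points: {(-1, 2)}; classification: cusp.

Compute partial derivatives:
  f_x = -6*x**2 - 4*x*y - 4*x + 2*y**2 - 12*y + 10.
  f_y = -2*x**2 + 4*x*y - 12*x + 6*y - 14.
Scan x_0 ∈ {−4, ..., 4}. For each x_0, f_y(x_0, y) is a polynomial in y; find its integer roots y ∈ {−4, ..., 4}, then test f_x and f at those candidates.
  x = -4: f_y(-4, y) = 2 - 10*y; no integer root y with |y| ≤ 4.
  x = -3: f_y(-3, y) = 4 - 6*y; no integer root y with |y| ≤ 4.
  x = -2: f_y(-2, y) = 2 - 2*y; vanishes at y ∈ {1}. (-2, 1): f_x = -8 ≠ 0.
  x = -1: f_y(-1, y) = 2*y - 4; vanishes at y ∈ {2}. (-1, 2): f_x = 0, f = 0 — SINGULAR.
  x = 0: f_y(0, y) = 6*y - 14; no integer root y with |y| ≤ 4.
  x = 1: f_y(1, y) = 10*y - 28; no integer root y with |y| ≤ 4.
  x = 2: f_y(2, y) = 14*y - 46; no integer root y with |y| ≤ 4.
  x = 3: f_y(3, y) = 18*y - 68; no integer root y with |y| ≤ 4.
  x = 4: f_y(4, y) = 22*y - 94; no integer root y with |y| ≤ 4.
Only singular point on the grid: (-1, 2).
Classify: substitute x = -1 + u, y = 2 + v and expand: f = -2*u**3 - 2*u**2*v + 2*u*v**2 + v**2.
No constant or linear terms (consistent with a singular point). Quadratic part: v**2. Cubic part: -2*u**3 - 2*u**2*v + 2*u*v**2.
The quadratic part v**2 is a perfect square, so there is a single (double) tangent line v = 0, i.e. y = 2. Restricting the cubic part to that line (v = 0) leaves -2*u**3 ≠ 0, so f is not divisible by v and the branch is v² ≈ 2*u**3 to lowest order — this is a cusp.
Classification: cusp.


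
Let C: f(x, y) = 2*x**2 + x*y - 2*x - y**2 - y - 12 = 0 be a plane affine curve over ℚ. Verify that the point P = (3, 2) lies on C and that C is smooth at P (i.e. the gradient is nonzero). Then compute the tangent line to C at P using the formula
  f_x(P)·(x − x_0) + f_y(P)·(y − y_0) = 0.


Tangent line at P: 12*x - 2*y - 32 = 0.

Step 1: f(3, 2) = 0, so P lies on C.
Step 2: partial derivatives
  f_x(x, y) = 4*x + y - 2, f_y(x, y) = x - 2*y - 1.
  f_x(P) = 12, f_y(P) = -2 (gradient nonzero, so P is smooth).
Step 3: tangent line at P: 12·(x − 3) + -2·(y − 2) = 0.
Expanding: 12*x - 2*y - 32 = 0.


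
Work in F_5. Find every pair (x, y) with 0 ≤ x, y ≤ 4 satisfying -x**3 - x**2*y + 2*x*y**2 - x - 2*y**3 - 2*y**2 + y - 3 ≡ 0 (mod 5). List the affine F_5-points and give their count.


Affine F_5-points: {(0, 2), (1, 0), (3, 3)}; count = 3.

For each of the 25 pairs (x, y) ∈ F_5², evaluate f(x, y) mod 5. Record the zeros.
  x = 0: [0↦2, 1↦4, 2↦0, 3↦3, 4↦1]  zeros at y ∈ {2}
  x = 1: [0↦0, 1↦3, 2↦4, 3↦1, 4↦2]  zeros at y ∈ {0}
  x = 2: [0↦2, 1↦4, 2↦3, 3↦2, 4↦4]  zeros at y ∈ ∅
  x = 3: [0↦2, 1↦1, 2↦1, 3↦0, 4↦1]  zeros at y ∈ {3}
  x = 4: [0↦4, 1↦3, 2↦2, 3↦4, 4↦2]  zeros at y ∈ ∅
Collecting zeros: affine points = {(0, 2), (1, 0), (3, 3)}.
Total count |C(F_5)_aff| = 3.


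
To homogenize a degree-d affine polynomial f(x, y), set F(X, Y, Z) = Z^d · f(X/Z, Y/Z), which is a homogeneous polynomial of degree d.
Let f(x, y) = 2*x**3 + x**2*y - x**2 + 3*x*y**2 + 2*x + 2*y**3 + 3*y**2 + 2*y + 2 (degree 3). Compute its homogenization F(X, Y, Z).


F(X, Y, Z) = 2*X**3 + X**2*Y - X**2*Z + 3*X*Y**2 + 2*X*Z**2 + 2*Y**3 + 3*Y**2*Z + 2*Y*Z**2 + 2*Z**3

deg(f) = 3.
Substitute x = X/Z, y = Y/Z into f, then multiply by Z^3.
  monomial 2·x^3·y^0 ↦ 2·X^3·Y^0·Z^0.
  monomial 1·x^2·y^1 ↦ 1·X^2·Y^1·Z^0.
  monomial -1·x^2·y^0 ↦ -1·X^2·Y^0·Z^1.
  monomial 3·x^1·y^2 ↦ 3·X^1·Y^2·Z^0.
  monomial 2·x^1·y^0 ↦ 2·X^1·Y^0·Z^2.
  monomial 2·x^0·y^3 ↦ 2·X^0·Y^3·Z^0.
  monomial 3·x^0·y^2 ↦ 3·X^0·Y^2·Z^1.
  monomial 2·x^0·y^1 ↦ 2·X^0·Y^1·Z^2.
  monomial 2·x^0·y^0 ↦ 2·X^0·Y^0·Z^3.
Collecting: F(X, Y, Z) = 2*X**3 + X**2*Y - X**2*Z + 3*X*Y**2 + 2*X*Z**2 + 2*Y**3 + 3*Y**2*Z + 2*Y*Z**2 + 2*Z**3.


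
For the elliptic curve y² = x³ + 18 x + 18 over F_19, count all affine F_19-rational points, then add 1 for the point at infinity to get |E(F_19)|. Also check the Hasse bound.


Affine points = {(2, 9), (2, 10), (3, 2), (3, 17), (5, 9), (5, 10), (6, 0), (8, 3), (8, 16), (9, 4), (9, 15), (10, 1), (10, 18), (12, 9), (12, 10), (13, 6), (13, 13)}; affine count = 17; |E(F_19)| = 18.

Discriminant check: Δ ∝ 4a³ + 27b² = 4·18³ + 27·18² = 4·5832 + 27·324 ≡ 4 (mod 19). Nonzero ⇒ E is nonsingular.
For each x ∈ F_19, compute rhs = x³ + 18·x + 18 mod 19, then count y ∈ F_19 with y² ≡ rhs.
  x = 0: rhs = 18, matching y values: none (0 points).
  x = 1: rhs = 18, matching y values: none (0 points).
  x = 2: rhs = 5, matching y values: 9, 10 (2 points).
  x = 3: rhs = 4, matching y values: 2, 17 (2 points).
  x = 4: rhs = 2, matching y values: none (0 points).
  x = 5: rhs = 5, matching y values: 9, 10 (2 points).
  x = 6: rhs = 0, matching y values: 0 (1 points).
  x = 7: rhs = 12, matching y values: none (0 points).
  x = 8: rhs = 9, matching y values: 3, 16 (2 points).
  x = 9: rhs = 16, matching y values: 4, 15 (2 points).
  x = 10: rhs = 1, matching y values: 1, 18 (2 points).
  x = 11: rhs = 8, matching y values: none (0 points).
  x = 12: rhs = 5, matching y values: 9, 10 (2 points).
  x = 13: rhs = 17, matching y values: 6, 13 (2 points).
  x = 14: rhs = 12, matching y values: none (0 points).
  x = 15: rhs = 15, matching y values: none (0 points).
  x = 16: rhs = 13, matching y values: none (0 points).
  x = 17: rhs = 12, matching y values: none (0 points).
  x = 18: rhs = 18, matching y values: none (0 points).
Total affine count: 17.
Full point count |E(F_19)| = 17 + 1 = 18.
Hasse bound: |18 − (19+1)| = |-2| = 2 ≤ 2√19 ≈ 8.7178 ✓.


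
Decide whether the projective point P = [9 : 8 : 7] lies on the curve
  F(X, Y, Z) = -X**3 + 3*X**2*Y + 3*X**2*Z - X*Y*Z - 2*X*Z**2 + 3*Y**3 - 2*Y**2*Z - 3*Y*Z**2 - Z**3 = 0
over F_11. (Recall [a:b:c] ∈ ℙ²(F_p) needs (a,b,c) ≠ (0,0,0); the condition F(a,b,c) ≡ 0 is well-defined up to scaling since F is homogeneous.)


F(9,8,7) ≡ 2 (mod 11); P is NOT on the curve.

Evaluate F(9, 8, 7) term-by-term (mod 11).
  -X**3 ↦ -1·729·1·1 = -729
  3*X**2*Y ↦ 3·81·8·1 = 1944
  3*X**2*Z ↦ 3·81·1·7 = 1701
  -X*Y*Z ↦ -1·9·8·7 = -504
  -2*X*Z**2 ↦ -2·9·1·49 = -882
  3*Y**3 ↦ 3·1·512·1 = 1536
  -2*Y**2*Z ↦ -2·1·64·7 = -896
  -3*Y*Z**2 ↦ -3·1·8·49 = -1176
  -Z**3 ↦ -1·1·1·343 = -343
Sum: F(9, 8, 7) = (-729) + (1944) + (1701) + (-504) + (-882) + (1536) + (-896) + (-1176) + (-343) = 651.
Reducing mod 11: 651 ≡ 2 (mod 11).
Since F(a, b, c) ≡ 2 ≠ 0 (mod 11), P does NOT lie on the curve.


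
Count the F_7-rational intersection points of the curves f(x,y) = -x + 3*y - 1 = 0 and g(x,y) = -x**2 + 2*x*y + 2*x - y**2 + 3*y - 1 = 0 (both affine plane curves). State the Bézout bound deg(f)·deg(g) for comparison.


Common zeros: {(3, 6)}; count = 1; Bézout bound = 2.

deg(f) = 1, deg(g) = 2, so Bézout bound = 2.
Scan x ∈ F_7. For each x, list the y ∈ F_7 with f(x, y) ≡ 0 and those with g(x, y) ≡ 0 (mod 7); the common zeros in that column are the intersection.
  x = 0: f ≡ 0 at y ∈ {5}; g ≡ 0 at y ∈ ∅; common: ∅.
  x = 1: f ≡ 0 at y ∈ {3}; g ≡ 0 at y ∈ {0, 5}; common: ∅.
  x = 2: f ≡ 0 at y ∈ {1}; g ≡ 0 at y ∈ ∅; common: ∅.
  x = 3: f ≡ 0 at y ∈ {6}; g ≡ 0 at y ∈ {3, 6}; common: {6}.
  x = 4: f ≡ 0 at y ∈ {4}; g ≡ 0 at y ∈ {5, 6}; common: ∅.
  x = 5: f ≡ 0 at y ∈ {2}; g ≡ 0 at y ∈ {3}; common: ∅.
  x = 6: f ≡ 0 at y ∈ {0}; g ≡ 0 at y ∈ ∅; common: ∅.
Collecting: common zeros = {(3, 6)}, so the count is 1.
Comparison with the Bézout bound: 1 ≤ 2 = deg(f)·deg(g), as expected for curves with no common component (the affine F_7-count falls short of the bound because intersections may lie at infinity, over extension fields, or carry multiplicity).


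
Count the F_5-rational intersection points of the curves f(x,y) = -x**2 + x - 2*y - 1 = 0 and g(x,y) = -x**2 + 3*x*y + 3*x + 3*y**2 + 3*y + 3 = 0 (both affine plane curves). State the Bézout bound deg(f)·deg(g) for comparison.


Common zeros: ∅; count = 0; Bézout bound = 4.

deg(f) = 2, deg(g) = 2, so Bézout bound = 4.
Scan x ∈ F_5. For each x, list the y ∈ F_5 with f(x, y) ≡ 0 and those with g(x, y) ≡ 0 (mod 5); the common zeros in that column are the intersection.
  x = 0: f ≡ 0 at y ∈ {2}; g ≡ 0 at y ∈ ∅; common: ∅.
  x = 1: f ≡ 0 at y ∈ {2}; g ≡ 0 at y ∈ {0, 3}; common: ∅.
  x = 2: f ≡ 0 at y ∈ {1}; g ≡ 0 at y ∈ {0, 2}; common: ∅.
  x = 3: f ≡ 0 at y ∈ {4}; g ≡ 0 at y ∈ ∅; common: ∅.
  x = 4: f ≡ 0 at y ∈ {1}; g ≡ 0 at y ∈ ∅; common: ∅.
Collecting: common zeros = ∅, so the count is 0.
Comparison with the Bézout bound: 0 ≤ 4 = deg(f)·deg(g), as expected for curves with no common component (the affine F_5-count falls short of the bound because intersections may lie at infinity, over extension fields, or carry multiplicity).


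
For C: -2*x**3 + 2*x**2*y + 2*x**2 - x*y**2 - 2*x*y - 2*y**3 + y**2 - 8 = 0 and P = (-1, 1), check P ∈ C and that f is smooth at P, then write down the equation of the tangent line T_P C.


Tangent line at P: -17*x + 2*y - 19 = 0.

Step 1: f(-1, 1) = 0, so P lies on C.
Step 2: partial derivatives
  f_x(x, y) = -6*x**2 + 4*x*y + 4*x - y**2 - 2*y, f_y(x, y) = 2*x**2 - 2*x*y - 2*x - 6*y**2 + 2*y.
  f_x(P) = -17, f_y(P) = 2 (gradient nonzero, so P is smooth).
Step 3: tangent line at P: -17·(x − -1) + 2·(y − 1) = 0.
Expanding: -17*x + 2*y - 19 = 0.


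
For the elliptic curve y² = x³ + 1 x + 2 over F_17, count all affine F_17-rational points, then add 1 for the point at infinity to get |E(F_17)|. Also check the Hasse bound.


Affine points = {(0, 6), (0, 11), (1, 2), (1, 15), (3, 7), (3, 10), (4, 6), (4, 11), (5, 8), (5, 9), (9, 3), (9, 14), (10, 3), (10, 14), (11, 1), (11, 16), (12, 5), (12, 12), (13, 6), (13, 11), (15, 3), (15, 14), (16, 0)}; affine count = 23; |E(F_17)| = 24.

Discriminant check: Δ ∝ 4a³ + 27b² = 4·1³ + 27·2² = 4·1 + 27·4 ≡ 10 (mod 17). Nonzero ⇒ E is nonsingular.
For each x ∈ F_17, compute rhs = x³ + 1·x + 2 mod 17, then count y ∈ F_17 with y² ≡ rhs.
  x = 0: rhs = 2, matching y values: 6, 11 (2 points).
  x = 1: rhs = 4, matching y values: 2, 15 (2 points).
  x = 2: rhs = 12, matching y values: none (0 points).
  x = 3: rhs = 15, matching y values: 7, 10 (2 points).
  x = 4: rhs = 2, matching y values: 6, 11 (2 points).
  x = 5: rhs = 13, matching y values: 8, 9 (2 points).
  x = 6: rhs = 3, matching y values: none (0 points).
  x = 7: rhs = 12, matching y values: none (0 points).
  x = 8: rhs = 12, matching y values: none (0 points).
  x = 9: rhs = 9, matching y values: 3, 14 (2 points).
  x = 10: rhs = 9, matching y values: 3, 14 (2 points).
  x = 11: rhs = 1, matching y values: 1, 16 (2 points).
  x = 12: rhs = 8, matching y values: 5, 12 (2 points).
  x = 13: rhs = 2, matching y values: 6, 11 (2 points).
  x = 14: rhs = 6, matching y values: none (0 points).
  x = 15: rhs = 9, matching y values: 3, 14 (2 points).
  x = 16: rhs = 0, matching y values: 0 (1 points).
Total affine count: 23.
Full point count |E(F_17)| = 23 + 1 = 24.
Hasse bound: |24 − (17+1)| = |6| = 6 ≤ 2√17 ≈ 8.2462 ✓.


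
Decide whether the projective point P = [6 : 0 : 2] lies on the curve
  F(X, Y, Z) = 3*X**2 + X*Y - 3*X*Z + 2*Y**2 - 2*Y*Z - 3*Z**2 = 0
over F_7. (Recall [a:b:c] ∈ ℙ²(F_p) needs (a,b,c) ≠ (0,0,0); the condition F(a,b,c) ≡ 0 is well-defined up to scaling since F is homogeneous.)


F(6,0,2) ≡ 4 (mod 7); P is NOT on the curve.

Evaluate F(6, 0, 2) term-by-term (mod 7).
  3*X**2 ↦ 3·36·1·1 = 108
  X*Y ↦ 1·6·0·1 = 0
  -3*X*Z ↦ -3·6·1·2 = -36
  2*Y**2 ↦ 2·1·0·1 = 0
  -2*Y*Z ↦ -2·1·0·2 = 0
  -3*Z**2 ↦ -3·1·1·4 = -12
Sum: F(6, 0, 2) = (108) + (0) + (-36) + (0) + (0) + (-12) = 60.
Reducing mod 7: 60 ≡ 4 (mod 7).
Since F(a, b, c) ≡ 4 ≠ 0 (mod 7), P does NOT lie on the curve.


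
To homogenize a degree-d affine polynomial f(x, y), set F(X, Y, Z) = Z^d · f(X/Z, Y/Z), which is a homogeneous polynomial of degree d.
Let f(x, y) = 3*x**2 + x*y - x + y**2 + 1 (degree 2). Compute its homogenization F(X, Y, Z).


F(X, Y, Z) = 3*X**2 + X*Y - X*Z + Y**2 + Z**2

deg(f) = 2.
Substitute x = X/Z, y = Y/Z into f, then multiply by Z^2.
  monomial 3·x^2·y^0 ↦ 3·X^2·Y^0·Z^0.
  monomial 1·x^1·y^1 ↦ 1·X^1·Y^1·Z^0.
  monomial -1·x^1·y^0 ↦ -1·X^1·Y^0·Z^1.
  monomial 1·x^0·y^2 ↦ 1·X^0·Y^2·Z^0.
  monomial 1·x^0·y^0 ↦ 1·X^0·Y^0·Z^2.
Collecting: F(X, Y, Z) = 3*X**2 + X*Y - X*Z + Y**2 + Z**2.


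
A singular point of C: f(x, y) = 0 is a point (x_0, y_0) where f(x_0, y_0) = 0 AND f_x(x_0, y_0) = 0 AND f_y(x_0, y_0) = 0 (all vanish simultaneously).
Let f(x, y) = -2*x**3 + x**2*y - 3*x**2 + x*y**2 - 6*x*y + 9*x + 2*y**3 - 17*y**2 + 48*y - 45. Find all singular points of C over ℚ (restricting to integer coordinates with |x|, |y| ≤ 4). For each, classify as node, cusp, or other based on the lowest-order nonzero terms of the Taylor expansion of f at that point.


Singular points: {(0, 3)}; classification: cusp.

Compute partial derivatives:
  f_x = -6*x**2 + 2*x*y - 6*x + y**2 - 6*y + 9.
  f_y = x**2 + 2*x*y - 6*x + 6*y**2 - 34*y + 48.
Scan x_0 ∈ {−4, ..., 4}. For each x_0, f_y(x_0, y) is a polynomial in y; find its integer roots y ∈ {−4, ..., 4}, then test f_x and f at those candidates.
  x = -4: f_y(-4, y) = 6*y**2 - 42*y + 88; no integer root y with |y| ≤ 4.
  x = -3: f_y(-3, y) = 6*y**2 - 40*y + 75; no integer root y with |y| ≤ 4.
  x = -2: f_y(-2, y) = 6*y**2 - 38*y + 64; no integer root y with |y| ≤ 4.
  x = -1: f_y(-1, y) = 6*y**2 - 36*y + 55; no integer root y with |y| ≤ 4.
  x = 0: f_y(0, y) = 6*y**2 - 34*y + 48; vanishes at y ∈ {3}. (0, 3): f_x = 0, f = 0 — SINGULAR.
  x = 1: f_y(1, y) = 6*y**2 - 32*y + 43; no integer root y with |y| ≤ 4.
  x = 2: f_y(2, y) = 6*y**2 - 30*y + 40; no integer root y with |y| ≤ 4.
  x = 3: f_y(3, y) = 6*y**2 - 28*y + 39; no integer root y with |y| ≤ 4.
  x = 4: f_y(4, y) = 6*y**2 - 26*y + 40; no integer root y with |y| ≤ 4.
Only singular point on the grid: (0, 3).
Classify: substitute x = 0 + u, y = 3 + v and expand: f = -2*u**3 + u**2*v + u*v**2 + 2*v**3 + v**2.
No constant or linear terms (consistent with a singular point). Quadratic part: v**2. Cubic part: -2*u**3 + u**2*v + u*v**2 + 2*v**3.
The quadratic part v**2 is a perfect square, so there is a single (double) tangent line v = 0, i.e. y = 3. Restricting the cubic part to that line (v = 0) leaves -2*u**3 ≠ 0, so f is not divisible by v and the branch is v² ≈ 2*u**3 to lowest order — this is a cusp.
Classification: cusp.


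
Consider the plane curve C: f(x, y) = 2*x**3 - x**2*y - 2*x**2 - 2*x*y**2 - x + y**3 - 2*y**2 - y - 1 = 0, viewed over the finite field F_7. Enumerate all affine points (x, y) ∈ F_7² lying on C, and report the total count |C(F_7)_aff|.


Affine F_7-points: {(1, 1), (1, 2), (2, 2), (4, 0), (4, 5), (5, 3), (6, 2)}; count = 7.

For each of the 49 pairs (x, y) ∈ F_7², evaluate f(x, y) mod 7. Record the zeros.
  x = 0: [0↦6, 1↦4, 2↦4, 3↦5, 4↦6, 5↦6, 6↦4]  zeros at y ∈ ∅
  x = 1: [0↦5, 1↦0, 2↦0, 3↦4, 4↦4, 5↦6, 6↦2]  zeros at y ∈ {1, 2}
  x = 2: [0↦5, 1↦2, 2↦0, 3↦5, 4↦2, 5↦4, 6↦3]  zeros at y ∈ {2}
  x = 3: [0↦4, 1↦1, 2↦2, 3↦6, 4↦5, 5↦5, 6↦5]  zeros at y ∈ ∅
  x = 4: [0↦0, 1↦2, 2↦4, 3↦5, 4↦4, 5↦0, 6↦6]  zeros at y ∈ {0, 5}
  x = 5: [0↦5, 1↦3, 2↦4, 3↦0, 4↦4, 5↦1, 6↦4]  zeros at y ∈ {3}
  x = 6: [0↦3, 1↦2, 2↦0, 3↦3, 4↦3, 5↦6, 6↦4]  zeros at y ∈ {2}
Collecting zeros: affine points = {(1, 1), (1, 2), (2, 2), (4, 0), (4, 5), (5, 3), (6, 2)}.
Total count |C(F_7)_aff| = 7.


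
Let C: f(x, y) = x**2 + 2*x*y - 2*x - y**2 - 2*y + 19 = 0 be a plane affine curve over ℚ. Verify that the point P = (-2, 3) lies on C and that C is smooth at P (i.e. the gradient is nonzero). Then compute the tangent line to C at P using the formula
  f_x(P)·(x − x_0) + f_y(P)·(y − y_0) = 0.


Tangent line at P: 36 - 12*y = 0.

Step 1: f(-2, 3) = 0, so P lies on C.
Step 2: partial derivatives
  f_x(x, y) = 2*x + 2*y - 2, f_y(x, y) = 2*x - 2*y - 2.
  f_x(P) = 0, f_y(P) = -12 (gradient nonzero, so P is smooth).
Step 3: tangent line at P: 0·(x − -2) + -12·(y − 3) = 0.
Expanding: 36 - 12*y = 0.


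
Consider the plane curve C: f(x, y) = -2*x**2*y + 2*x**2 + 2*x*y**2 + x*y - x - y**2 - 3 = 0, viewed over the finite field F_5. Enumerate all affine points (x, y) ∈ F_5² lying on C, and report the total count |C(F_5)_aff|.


Affine F_5-points: {(1, 2), (1, 4), (2, 1), (4, 0), (4, 4)}; count = 5.

For each of the 25 pairs (x, y) ∈ F_5², evaluate f(x, y) mod 5. Record the zeros.
  x = 0: [0↦2, 1↦1, 2↦3, 3↦3, 4↦1]  zeros at y ∈ ∅
  x = 1: [0↦3, 1↦3, 2↦0, 3↦4, 4↦0]  zeros at y ∈ {2, 4}
  x = 2: [0↦3, 1↦0, 2↦3, 3↦2, 4↦2]  zeros at y ∈ {1}
  x = 3: [0↦2, 1↦2, 2↦2, 3↦2, 4↦2]  zeros at y ∈ ∅
  x = 4: [0↦0, 1↦4, 2↦2, 3↦4, 4↦0]  zeros at y ∈ {0, 4}
Collecting zeros: affine points = {(1, 2), (1, 4), (2, 1), (4, 0), (4, 4)}.
Total count |C(F_5)_aff| = 5.


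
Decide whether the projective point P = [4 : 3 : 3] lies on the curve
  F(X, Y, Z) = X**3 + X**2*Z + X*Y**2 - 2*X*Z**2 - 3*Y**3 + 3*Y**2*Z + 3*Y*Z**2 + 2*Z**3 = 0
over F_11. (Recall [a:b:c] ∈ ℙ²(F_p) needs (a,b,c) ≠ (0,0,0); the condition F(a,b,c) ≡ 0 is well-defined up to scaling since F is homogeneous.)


F(4,3,3) ≡ 2 (mod 11); P is NOT on the curve.

Evaluate F(4, 3, 3) term-by-term (mod 11).
  X**3 ↦ 1·64·1·1 = 64
  X**2*Z ↦ 1·16·1·3 = 48
  X*Y**2 ↦ 1·4·9·1 = 36
  -2*X*Z**2 ↦ -2·4·1·9 = -72
  -3*Y**3 ↦ -3·1·27·1 = -81
  3*Y**2*Z ↦ 3·1·9·3 = 81
  3*Y*Z**2 ↦ 3·1·3·9 = 81
  2*Z**3 ↦ 2·1·1·27 = 54
Sum: F(4, 3, 3) = (64) + (48) + (36) + (-72) + (-81) + (81) + (81) + (54) = 211.
Reducing mod 11: 211 ≡ 2 (mod 11).
Since F(a, b, c) ≡ 2 ≠ 0 (mod 11), P does NOT lie on the curve.


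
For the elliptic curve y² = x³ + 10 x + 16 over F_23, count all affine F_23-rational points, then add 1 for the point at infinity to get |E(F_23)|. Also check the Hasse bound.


Affine points = {(0, 4), (0, 19), (1, 2), (1, 21), (3, 2), (3, 21), (6, 4), (6, 19), (10, 9), (10, 14), (11, 10), (11, 13), (12, 1), (12, 22), (14, 5), (14, 18), (17, 4), (17, 19), (18, 5), (18, 18), (19, 2), (19, 21)}; affine count = 22; |E(F_23)| = 23.

Discriminant check: Δ ∝ 4a³ + 27b² = 4·10³ + 27·16² = 4·1000 + 27·256 ≡ 10 (mod 23). Nonzero ⇒ E is nonsingular.
For each x ∈ F_23, compute rhs = x³ + 10·x + 16 mod 23, then count y ∈ F_23 with y² ≡ rhs.
  x = 0: rhs = 16, matching y values: 4, 19 (2 points).
  x = 1: rhs = 4, matching y values: 2, 21 (2 points).
  x = 2: rhs = 21, matching y values: none (0 points).
  x = 3: rhs = 4, matching y values: 2, 21 (2 points).
  x = 4: rhs = 5, matching y values: none (0 points).
  x = 5: rhs = 7, matching y values: none (0 points).
  x = 6: rhs = 16, matching y values: 4, 19 (2 points).
  x = 7: rhs = 15, matching y values: none (0 points).
  x = 8: rhs = 10, matching y values: none (0 points).
  x = 9: rhs = 7, matching y values: none (0 points).
  x = 10: rhs = 12, matching y values: 9, 14 (2 points).
  x = 11: rhs = 8, matching y values: 10, 13 (2 points).
  x = 12: rhs = 1, matching y values: 1, 22 (2 points).
  x = 13: rhs = 20, matching y values: none (0 points).
  x = 14: rhs = 2, matching y values: 5, 18 (2 points).
  x = 15: rhs = 22, matching y values: none (0 points).
  x = 16: rhs = 17, matching y values: none (0 points).
  x = 17: rhs = 16, matching y values: 4, 19 (2 points).
  x = 18: rhs = 2, matching y values: 5, 18 (2 points).
  x = 19: rhs = 4, matching y values: 2, 21 (2 points).
  x = 20: rhs = 5, matching y values: none (0 points).
  x = 21: rhs = 11, matching y values: none (0 points).
  x = 22: rhs = 5, matching y values: none (0 points).
Total affine count: 22.
Full point count |E(F_23)| = 22 + 1 = 23.
Hasse bound: |23 − (23+1)| = |-1| = 1 ≤ 2√23 ≈ 9.5917 ✓.


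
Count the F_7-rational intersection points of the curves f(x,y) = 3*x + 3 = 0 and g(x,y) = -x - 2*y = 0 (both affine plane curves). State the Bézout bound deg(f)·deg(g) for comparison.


Common zeros: {(6, 4)}; count = 1; Bézout bound = 1.

deg(f) = 1, deg(g) = 1, so Bézout bound = 1.
Scan x ∈ F_7. For each x, list the y ∈ F_7 with f(x, y) ≡ 0 and those with g(x, y) ≡ 0 (mod 7); the common zeros in that column are the intersection.
  x = 0: f ≡ 0 at y ∈ ∅; g ≡ 0 at y ∈ {0}; common: ∅.
  x = 1: f ≡ 0 at y ∈ ∅; g ≡ 0 at y ∈ {3}; common: ∅.
  x = 2: f ≡ 0 at y ∈ ∅; g ≡ 0 at y ∈ {6}; common: ∅.
  x = 3: f ≡ 0 at y ∈ ∅; g ≡ 0 at y ∈ {2}; common: ∅.
  x = 4: f ≡ 0 at y ∈ ∅; g ≡ 0 at y ∈ {5}; common: ∅.
  x = 5: f ≡ 0 at y ∈ ∅; g ≡ 0 at y ∈ {1}; common: ∅.
  x = 6: f ≡ 0 at y ∈ {0, 1, 2, 3, 4, 5, 6}; g ≡ 0 at y ∈ {4}; common: {4}.
Collecting: common zeros = {(6, 4)}, so the count is 1.
Comparison with the Bézout bound: 1 ≤ 1 = deg(f)·deg(g), as expected for curves with no common component (the bound is attained).


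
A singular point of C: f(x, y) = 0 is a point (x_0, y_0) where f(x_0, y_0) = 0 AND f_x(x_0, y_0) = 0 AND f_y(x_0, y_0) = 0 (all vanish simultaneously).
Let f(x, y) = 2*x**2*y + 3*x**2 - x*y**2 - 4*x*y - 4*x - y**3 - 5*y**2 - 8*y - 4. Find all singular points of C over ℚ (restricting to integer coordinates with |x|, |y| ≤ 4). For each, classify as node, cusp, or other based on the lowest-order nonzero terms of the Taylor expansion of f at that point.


Singular points: {(0, -2)}; classification: node.

Compute partial derivatives:
  f_x = 4*x*y + 6*x - y**2 - 4*y - 4.
  f_y = 2*x**2 - 2*x*y - 4*x - 3*y**2 - 10*y - 8.
Scan x_0 ∈ {−4, ..., 4}. For each x_0, f_y(x_0, y) is a polynomial in y; find its integer roots y ∈ {−4, ..., 4}, then test f_x and f at those candidates.
  x = -4: f_y(-4, y) = -3*y**2 - 2*y + 40; vanishes at y ∈ {-4}. (-4, -4): f_x = 36 ≠ 0.
  x = -3: f_y(-3, y) = -3*y**2 - 4*y + 22; no integer root y with |y| ≤ 4.
  x = -2: f_y(-2, y) = -3*y**2 - 6*y + 8; no integer root y with |y| ≤ 4.
  x = -1: f_y(-1, y) = -3*y**2 - 8*y - 2; no integer root y with |y| ≤ 4.
  x = 0: f_y(0, y) = -3*y**2 - 10*y - 8; vanishes at y ∈ {-2}. (0, -2): f_x = 0, f = 0 — SINGULAR.
  x = 1: f_y(1, y) = -3*y**2 - 12*y - 10; no integer root y with |y| ≤ 4.
  x = 2: f_y(2, y) = -3*y**2 - 14*y - 8; vanishes at y ∈ {-4}. (2, -4): f_x = -24 ≠ 0.
  x = 3: f_y(3, y) = -3*y**2 - 16*y - 2; no integer root y with |y| ≤ 4.
  x = 4: f_y(4, y) = -3*y**2 - 18*y + 8; no integer root y with |y| ≤ 4.
Only singular point on the grid: (0, -2).
Classify: substitute x = 0 + u, y = -2 + v and expand: f = 2*u**2*v - u**2 - u*v**2 - v**3 + v**2.
No constant or linear terms (consistent with a singular point). Quadratic part: -u**2 + v**2. Cubic part: 2*u**2*v - u*v**2 - v**3.
The quadratic part v**2 - u**2 = (v − u)(v + u) splits into two distinct linear factors, so there are two distinct tangent lines y − -2 = ±(x − 0) — this is a node (ordinary double point).
Classification: node.


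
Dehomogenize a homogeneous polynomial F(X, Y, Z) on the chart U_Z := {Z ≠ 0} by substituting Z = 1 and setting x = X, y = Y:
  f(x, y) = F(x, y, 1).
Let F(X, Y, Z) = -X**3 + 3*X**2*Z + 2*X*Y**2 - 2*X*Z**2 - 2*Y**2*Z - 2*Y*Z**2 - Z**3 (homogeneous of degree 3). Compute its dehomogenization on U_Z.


f(x, y) = -x**3 + 3*x**2 + 2*x*y**2 - 2*x - 2*y**2 - 2*y - 1

On U_Z we set Z = 1. Each monomial c·X^i·Y^j·Z^k in F becomes c·x^i·y^j·1^k = c·x^i·y^j.
Substituting Z = 1: F(X, Y, 1) = -x**3 + 3*x**2 + 2*x*y**2 - 2*x - 2*y**2 - 2*y - 1.
Note: deg(f) ≤ deg(F) = 3; strict inequality happens when F is divisible by Z (lost terms).


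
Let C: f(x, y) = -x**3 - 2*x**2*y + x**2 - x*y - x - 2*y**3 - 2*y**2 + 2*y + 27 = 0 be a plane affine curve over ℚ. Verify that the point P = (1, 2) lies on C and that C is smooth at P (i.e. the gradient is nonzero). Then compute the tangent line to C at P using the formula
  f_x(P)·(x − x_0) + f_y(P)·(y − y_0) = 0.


Tangent line at P: -12*x - 33*y + 78 = 0.

Step 1: f(1, 2) = 0, so P lies on C.
Step 2: partial derivatives
  f_x(x, y) = -3*x**2 - 4*x*y + 2*x - y - 1, f_y(x, y) = -2*x**2 - x - 6*y**2 - 4*y + 2.
  f_x(P) = -12, f_y(P) = -33 (gradient nonzero, so P is smooth).
Step 3: tangent line at P: -12·(x − 1) + -33·(y − 2) = 0.
Expanding: -12*x - 33*y + 78 = 0.


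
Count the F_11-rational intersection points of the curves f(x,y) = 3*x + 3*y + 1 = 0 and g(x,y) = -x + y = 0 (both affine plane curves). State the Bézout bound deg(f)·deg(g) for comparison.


Common zeros: {(9, 9)}; count = 1; Bézout bound = 1.

deg(f) = 1, deg(g) = 1, so Bézout bound = 1.
Scan x ∈ F_11. For each x, list the y ∈ F_11 with f(x, y) ≡ 0 and those with g(x, y) ≡ 0 (mod 11); the common zeros in that column are the intersection.
  x = 0: f ≡ 0 at y ∈ {7}; g ≡ 0 at y ∈ {0}; common: ∅.
  x = 1: f ≡ 0 at y ∈ {6}; g ≡ 0 at y ∈ {1}; common: ∅.
  x = 2: f ≡ 0 at y ∈ {5}; g ≡ 0 at y ∈ {2}; common: ∅.
  x = 3: f ≡ 0 at y ∈ {4}; g ≡ 0 at y ∈ {3}; common: ∅.
  x = 4: f ≡ 0 at y ∈ {3}; g ≡ 0 at y ∈ {4}; common: ∅.
  x = 5: f ≡ 0 at y ∈ {2}; g ≡ 0 at y ∈ {5}; common: ∅.
  x = 6: f ≡ 0 at y ∈ {1}; g ≡ 0 at y ∈ {6}; common: ∅.
  x = 7: f ≡ 0 at y ∈ {0}; g ≡ 0 at y ∈ {7}; common: ∅.
  x = 8: f ≡ 0 at y ∈ {10}; g ≡ 0 at y ∈ {8}; common: ∅.
  x = 9: f ≡ 0 at y ∈ {9}; g ≡ 0 at y ∈ {9}; common: {9}.
  x = 10: f ≡ 0 at y ∈ {8}; g ≡ 0 at y ∈ {10}; common: ∅.
Collecting: common zeros = {(9, 9)}, so the count is 1.
Comparison with the Bézout bound: 1 ≤ 1 = deg(f)·deg(g), as expected for curves with no common component (the bound is attained).


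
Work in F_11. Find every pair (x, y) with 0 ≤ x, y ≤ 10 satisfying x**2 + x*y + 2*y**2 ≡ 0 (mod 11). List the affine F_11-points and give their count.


Affine F_11-points: {(0, 0), (1, 2), (1, 3), (2, 4), (2, 6), (3, 6), (3, 9), (4, 1), (4, 8), (5, 4), (5, 10), (6, 1), (6, 7), (7, 3), (7, 10), (8, 2), (8, 5), (9, 5), (9, 7), (10, 8), (10, 9)}; count = 21.

For each of the 121 pairs (x, y) ∈ F_11², evaluate f(x, y) mod 11. Record the zeros.
  x = 0: [0↦0, 1↦2, 2↦8, 3↦7, 4↦10, 5↦6, 6↦6, 7↦10, 8↦7, 9↦8, 10↦2]  zeros at y ∈ {0}
  x = 1: [0↦1, 1↦4, 2↦0, 3↦0, 4↦4, 5↦1, 6↦2, 7↦7, 8↦5, 9↦7, 10↦2]  zeros at y ∈ {2, 3}
  x = 2: [0↦4, 1↦8, 2↦5, 3↦6, 4↦0, 5↦9, 6↦0, 7↦6, 8↦5, 9↦8, 10↦4]  zeros at y ∈ {4, 6}
  x = 3: [0↦9, 1↦3, 2↦1, 3↦3, 4↦9, 5↦8, 6↦0, 7↦7, 8↦7, 9↦0, 10↦8]  zeros at y ∈ {6, 9}
  x = 4: [0↦5, 1↦0, 2↦10, 3↦2, 4↦9, 5↦9, 6↦2, 7↦10, 8↦0, 9↦5, 10↦3]  zeros at y ∈ {1, 8}
  x = 5: [0↦3, 1↦10, 2↦10, 3↦3, 4↦0, 5↦1, 6↦6, 7↦4, 8↦6, 9↦1, 10↦0]  zeros at y ∈ {4, 10}
  x = 6: [0↦3, 1↦0, 2↦1, 3↦6, 4↦4, 5↦6, 6↦1, 7↦0, 8↦3, 9↦10, 10↦10]  zeros at y ∈ {1, 7}
  x = 7: [0↦5, 1↦3, 2↦5, 3↦0, 4↦10, 5↦2, 6↦9, 7↦9, 8↦2, 9↦10, 10↦0]  zeros at y ∈ {3, 10}
  x = 8: [0↦9, 1↦8, 2↦0, 3↦7, 4↦7, 5↦0, 6↦8, 7↦9, 8↦3, 9↦1, 10↦3]  zeros at y ∈ {2, 5}
  x = 9: [0↦4, 1↦4, 2↦8, 3↦5, 4↦6, 5↦0, 6↦9, 7↦0, 8↦6, 9↦5, 10↦8]  zeros at y ∈ {5, 7}
  x = 10: [0↦1, 1↦2, 2↦7, 3↦5, 4↦7, 5↦2, 6↦1, 7↦4, 8↦0, 9↦0, 10↦4]  zeros at y ∈ {8, 9}
Collecting zeros: affine points = {(0, 0), (1, 2), (1, 3), (2, 4), (2, 6), (3, 6), (3, 9), (4, 1), (4, 8), (5, 4), (5, 10), (6, 1), (6, 7), (7, 3), (7, 10), (8, 2), (8, 5), (9, 5), (9, 7), (10, 8), (10, 9)}.
Total count |C(F_11)_aff| = 21.


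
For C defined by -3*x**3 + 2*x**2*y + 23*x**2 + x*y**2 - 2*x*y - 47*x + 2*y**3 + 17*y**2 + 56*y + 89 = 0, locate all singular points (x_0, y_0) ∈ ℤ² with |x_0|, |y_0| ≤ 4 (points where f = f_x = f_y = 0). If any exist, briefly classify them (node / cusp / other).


Singular points: {(2, -3)}; classification: node.

Compute partial derivatives:
  f_x = -9*x**2 + 4*x*y + 46*x + y**2 - 2*y - 47.
  f_y = 2*x**2 + 2*x*y - 2*x + 6*y**2 + 34*y + 56.
Scan x_0 ∈ {−4, ..., 4}. For each x_0, f_y(x_0, y) is a polynomial in y; find its integer roots y ∈ {−4, ..., 4}, then test f_x and f at those candidates.
  x = -4: f_y(-4, y) = 6*y**2 + 26*y + 96; no integer root y with |y| ≤ 4.
  x = -3: f_y(-3, y) = 6*y**2 + 28*y + 80; no integer root y with |y| ≤ 4.
  x = -2: f_y(-2, y) = 6*y**2 + 30*y + 68; no integer root y with |y| ≤ 4.
  x = -1: f_y(-1, y) = 6*y**2 + 32*y + 60; no integer root y with |y| ≤ 4.
  x = 0: f_y(0, y) = 6*y**2 + 34*y + 56; no integer root y with |y| ≤ 4.
  x = 1: f_y(1, y) = 6*y**2 + 36*y + 56; no integer root y with |y| ≤ 4.
  x = 2: f_y(2, y) = 6*y**2 + 38*y + 60; vanishes at y ∈ {-3}. (2, -3): f_x = 0, f = 0 — SINGULAR.
  x = 3: f_y(3, y) = 6*y**2 + 40*y + 68; no integer root y with |y| ≤ 4.
  x = 4: f_y(4, y) = 6*y**2 + 42*y + 80; no integer root y with |y| ≤ 4.
Only singular point on the grid: (2, -3).
Classify: substitute x = 2 + u, y = -3 + v and expand: f = -3*u**3 + 2*u**2*v - u**2 + u*v**2 + 2*v**3 + v**2.
No constant or linear terms (consistent with a singular point). Quadratic part: -u**2 + v**2. Cubic part: -3*u**3 + 2*u**2*v + u*v**2 + 2*v**3.
The quadratic part v**2 - u**2 = (v − u)(v + u) splits into two distinct linear factors, so there are two distinct tangent lines y − -3 = ±(x − 2) — this is a node (ordinary double point).
Classification: node.


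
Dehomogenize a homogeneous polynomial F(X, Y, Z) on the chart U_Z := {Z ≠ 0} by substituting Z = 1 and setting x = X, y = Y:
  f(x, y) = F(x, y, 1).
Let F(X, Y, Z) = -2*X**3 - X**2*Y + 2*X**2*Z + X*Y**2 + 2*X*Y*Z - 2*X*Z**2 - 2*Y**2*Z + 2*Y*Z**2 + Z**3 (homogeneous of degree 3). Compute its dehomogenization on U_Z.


f(x, y) = -2*x**3 - x**2*y + 2*x**2 + x*y**2 + 2*x*y - 2*x - 2*y**2 + 2*y + 1

On U_Z we set Z = 1. Each monomial c·X^i·Y^j·Z^k in F becomes c·x^i·y^j·1^k = c·x^i·y^j.
Substituting Z = 1: F(X, Y, 1) = -2*x**3 - x**2*y + 2*x**2 + x*y**2 + 2*x*y - 2*x - 2*y**2 + 2*y + 1.
Note: deg(f) ≤ deg(F) = 3; strict inequality happens when F is divisible by Z (lost terms).


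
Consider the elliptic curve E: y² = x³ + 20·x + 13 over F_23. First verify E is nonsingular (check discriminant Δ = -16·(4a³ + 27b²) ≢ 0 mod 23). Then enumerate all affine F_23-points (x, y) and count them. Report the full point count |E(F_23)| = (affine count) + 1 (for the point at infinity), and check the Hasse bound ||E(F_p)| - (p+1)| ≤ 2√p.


Affine points = {(0, 6), (0, 17), (3, 10), (3, 13), (5, 10), (5, 13), (6, 2), (6, 21), (7, 6), (7, 17), (8, 8), (8, 15), (9, 5), (9, 18), (11, 0), (12, 7), (12, 16), (13, 3), (13, 20), (14, 1), (14, 22), (15, 10), (15, 13), (16, 6), (16, 17), (18, 8), (18, 15), (20, 8), (20, 15)}; affine count = 29; |E(F_23)| = 30.

Discriminant check: Δ ∝ 4a³ + 27b² = 4·20³ + 27·13² = 4·8000 + 27·169 ≡ 16 (mod 23). Nonzero ⇒ E is nonsingular.
For each x ∈ F_23, compute rhs = x³ + 20·x + 13 mod 23, then count y ∈ F_23 with y² ≡ rhs.
  x = 0: rhs = 13, matching y values: 6, 17 (2 points).
  x = 1: rhs = 11, matching y values: none (0 points).
  x = 2: rhs = 15, matching y values: none (0 points).
  x = 3: rhs = 8, matching y values: 10, 13 (2 points).
  x = 4: rhs = 19, matching y values: none (0 points).
  x = 5: rhs = 8, matching y values: 10, 13 (2 points).
  x = 6: rhs = 4, matching y values: 2, 21 (2 points).
  x = 7: rhs = 13, matching y values: 6, 17 (2 points).
  x = 8: rhs = 18, matching y values: 8, 15 (2 points).
  x = 9: rhs = 2, matching y values: 5, 18 (2 points).
  x = 10: rhs = 17, matching y values: none (0 points).
  x = 11: rhs = 0, matching y values: 0 (1 points).
  x = 12: rhs = 3, matching y values: 7, 16 (2 points).
  x = 13: rhs = 9, matching y values: 3, 20 (2 points).
  x = 14: rhs = 1, matching y values: 1, 22 (2 points).
  x = 15: rhs = 8, matching y values: 10, 13 (2 points).
  x = 16: rhs = 13, matching y values: 6, 17 (2 points).
  x = 17: rhs = 22, matching y values: none (0 points).
  x = 18: rhs = 18, matching y values: 8, 15 (2 points).
  x = 19: rhs = 7, matching y values: none (0 points).
  x = 20: rhs = 18, matching y values: 8, 15 (2 points).
  x = 21: rhs = 11, matching y values: none (0 points).
  x = 22: rhs = 15, matching y values: none (0 points).
Total affine count: 29.
Full point count |E(F_23)| = 29 + 1 = 30.
Hasse bound: |30 − (23+1)| = |6| = 6 ≤ 2√23 ≈ 9.5917 ✓.


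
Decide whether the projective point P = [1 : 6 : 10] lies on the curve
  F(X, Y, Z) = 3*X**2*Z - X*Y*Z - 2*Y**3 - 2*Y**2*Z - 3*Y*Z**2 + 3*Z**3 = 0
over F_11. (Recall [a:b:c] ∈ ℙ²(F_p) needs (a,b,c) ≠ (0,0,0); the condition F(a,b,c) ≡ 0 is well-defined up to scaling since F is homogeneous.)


F(1,6,10) ≡ 7 (mod 11); P is NOT on the curve.

Evaluate F(1, 6, 10) term-by-term (mod 11).
  3*X**2*Z ↦ 3·1·1·10 = 30
  -X*Y*Z ↦ -1·1·6·10 = -60
  -2*Y**3 ↦ -2·1·216·1 = -432
  -2*Y**2*Z ↦ -2·1·36·10 = -720
  -3*Y*Z**2 ↦ -3·1·6·100 = -1800
  3*Z**3 ↦ 3·1·1·1000 = 3000
Sum: F(1, 6, 10) = (30) + (-60) + (-432) + (-720) + (-1800) + (3000) = 18.
Reducing mod 11: 18 ≡ 7 (mod 11).
Since F(a, b, c) ≡ 7 ≠ 0 (mod 11), P does NOT lie on the curve.


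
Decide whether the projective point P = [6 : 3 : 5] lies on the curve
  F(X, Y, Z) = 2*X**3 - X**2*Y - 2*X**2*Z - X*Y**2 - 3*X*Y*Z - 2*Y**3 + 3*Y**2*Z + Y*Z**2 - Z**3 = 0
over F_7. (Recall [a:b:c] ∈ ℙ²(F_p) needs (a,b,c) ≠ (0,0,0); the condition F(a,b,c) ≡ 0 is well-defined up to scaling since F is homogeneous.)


F(6,3,5) ≡ 0 (mod 7); P is on the curve.

Evaluate F(6, 3, 5) term-by-term (mod 7).
  2*X**3 ↦ 2·216·1·1 = 432
  -X**2*Y ↦ -1·36·3·1 = -108
  -2*X**2*Z ↦ -2·36·1·5 = -360
  -X*Y**2 ↦ -1·6·9·1 = -54
  -3*X*Y*Z ↦ -3·6·3·5 = -270
  -2*Y**3 ↦ -2·1·27·1 = -54
  3*Y**2*Z ↦ 3·1·9·5 = 135
  Y*Z**2 ↦ 1·1·3·25 = 75
  -Z**3 ↦ -1·1·1·125 = -125
Sum: F(6, 3, 5) = (432) + (-108) + (-360) + (-54) + (-270) + (-54) + (135) + (75) + (-125) = -329.
Reducing mod 7: -329 ≡ 0 (mod 7).
Since F(a, b, c) ≡ 0 (mod 7), P lies on the curve.


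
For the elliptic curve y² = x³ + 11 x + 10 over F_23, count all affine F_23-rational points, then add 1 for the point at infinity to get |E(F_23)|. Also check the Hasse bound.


Affine points = {(3, 1), (3, 22), (4, 7), (4, 16), (5, 11), (5, 12), (6, 4), (6, 19), (7, 4), (7, 19), (8, 9), (8, 14), (10, 4), (10, 19), (11, 6), (11, 17), (13, 2), (13, 21), (15, 10), (15, 13), (16, 2), (16, 21), (17, 2), (17, 21), (21, 7), (21, 16)}; affine count = 26; |E(F_23)| = 27.

Discriminant check: Δ ∝ 4a³ + 27b² = 4·11³ + 27·10² = 4·1331 + 27·100 ≡ 20 (mod 23). Nonzero ⇒ E is nonsingular.
For each x ∈ F_23, compute rhs = x³ + 11·x + 10 mod 23, then count y ∈ F_23 with y² ≡ rhs.
  x = 0: rhs = 10, matching y values: none (0 points).
  x = 1: rhs = 22, matching y values: none (0 points).
  x = 2: rhs = 17, matching y values: none (0 points).
  x = 3: rhs = 1, matching y values: 1, 22 (2 points).
  x = 4: rhs = 3, matching y values: 7, 16 (2 points).
  x = 5: rhs = 6, matching y values: 11, 12 (2 points).
  x = 6: rhs = 16, matching y values: 4, 19 (2 points).
  x = 7: rhs = 16, matching y values: 4, 19 (2 points).
  x = 8: rhs = 12, matching y values: 9, 14 (2 points).
  x = 9: rhs = 10, matching y values: none (0 points).
  x = 10: rhs = 16, matching y values: 4, 19 (2 points).
  x = 11: rhs = 13, matching y values: 6, 17 (2 points).
  x = 12: rhs = 7, matching y values: none (0 points).
  x = 13: rhs = 4, matching y values: 2, 21 (2 points).
  x = 14: rhs = 10, matching y values: none (0 points).
  x = 15: rhs = 8, matching y values: 10, 13 (2 points).
  x = 16: rhs = 4, matching y values: 2, 21 (2 points).
  x = 17: rhs = 4, matching y values: 2, 21 (2 points).
  x = 18: rhs = 14, matching y values: none (0 points).
  x = 19: rhs = 17, matching y values: none (0 points).
  x = 20: rhs = 19, matching y values: none (0 points).
  x = 21: rhs = 3, matching y values: 7, 16 (2 points).
  x = 22: rhs = 21, matching y values: none (0 points).
Total affine count: 26.
Full point count |E(F_23)| = 26 + 1 = 27.
Hasse bound: |27 − (23+1)| = |3| = 3 ≤ 2√23 ≈ 9.5917 ✓.


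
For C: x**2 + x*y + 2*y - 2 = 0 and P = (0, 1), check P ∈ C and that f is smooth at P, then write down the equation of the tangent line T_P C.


Tangent line at P: x + 2*y - 2 = 0.

Step 1: f(0, 1) = 0, so P lies on C.
Step 2: partial derivatives
  f_x(x, y) = 2*x + y, f_y(x, y) = x + 2.
  f_x(P) = 1, f_y(P) = 2 (gradient nonzero, so P is smooth).
Step 3: tangent line at P: 1·(x − 0) + 2·(y − 1) = 0.
Expanding: x + 2*y - 2 = 0.


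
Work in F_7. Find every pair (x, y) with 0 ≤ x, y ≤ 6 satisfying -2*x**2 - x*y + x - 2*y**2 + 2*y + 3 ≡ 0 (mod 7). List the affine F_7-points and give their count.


Affine F_7-points: {(0, 4), (2, 3), (2, 4), (4, 3), (5, 0), (5, 2), (6, 0), (6, 5)}; count = 8.

For each of the 49 pairs (x, y) ∈ F_7², evaluate f(x, y) mod 7. Record the zeros.
  x = 0: [0↦3, 1↦3, 2↦6, 3↦5, 4↦0, 5↦5, 6↦6]  zeros at y ∈ {4}
  x = 1: [0↦2, 1↦1, 2↦3, 3↦1, 4↦2, 5↦6, 6↦6]  zeros at y ∈ ∅
  x = 2: [0↦4, 1↦2, 2↦3, 3↦0, 4↦0, 5↦3, 6↦2]  zeros at y ∈ {3, 4}
  x = 3: [0↦2, 1↦6, 2↦6, 3↦2, 4↦1, 5↦3, 6↦1]  zeros at y ∈ ∅
  x = 4: [0↦3, 1↦6, 2↦5, 3↦0, 4↦5, 5↦6, 6↦3]  zeros at y ∈ {3}
  x = 5: [0↦0, 1↦2, 2↦0, 3↦1, 4↦5, 5↦5, 6↦1]  zeros at y ∈ {0, 2}
  x = 6: [0↦0, 1↦1, 2↦5, 3↦5, 4↦1, 5↦0, 6↦2]  zeros at y ∈ {0, 5}
Collecting zeros: affine points = {(0, 4), (2, 3), (2, 4), (4, 3), (5, 0), (5, 2), (6, 0), (6, 5)}.
Total count |C(F_7)_aff| = 8.
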